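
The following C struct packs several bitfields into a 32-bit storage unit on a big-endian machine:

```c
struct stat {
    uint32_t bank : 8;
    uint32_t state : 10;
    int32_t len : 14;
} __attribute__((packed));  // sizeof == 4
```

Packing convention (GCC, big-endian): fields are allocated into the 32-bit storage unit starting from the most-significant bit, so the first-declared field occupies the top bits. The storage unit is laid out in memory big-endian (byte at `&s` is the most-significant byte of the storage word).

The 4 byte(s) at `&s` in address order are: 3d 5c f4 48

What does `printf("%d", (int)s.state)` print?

[0]=0x3d [1]=0x5c [2]=0xf4 [3]=0x48 (big-endian) → word 0x3d5cf448
bank [24+:8] = (word>>24) & 0xff = 61
state [14+:10] = (word>>14) & 0x3ff = 371  ←
len [0+:14] = (word>>0) & 0x3fff = 13384

371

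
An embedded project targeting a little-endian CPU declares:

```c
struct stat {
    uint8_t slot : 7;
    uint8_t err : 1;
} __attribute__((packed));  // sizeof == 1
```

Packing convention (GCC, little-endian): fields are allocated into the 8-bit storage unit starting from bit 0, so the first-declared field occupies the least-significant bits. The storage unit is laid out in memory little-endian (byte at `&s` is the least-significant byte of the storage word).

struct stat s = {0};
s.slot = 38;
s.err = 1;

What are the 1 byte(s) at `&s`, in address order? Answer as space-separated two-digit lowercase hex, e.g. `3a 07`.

slot (7b) val=38 bits=0x26 at bit 0: 0x26
err (1b) val=1 bits=0x1 at bit 7: 0xa6
word = 0xa6 → little-endian bytes:
  [0]=0xa6

a6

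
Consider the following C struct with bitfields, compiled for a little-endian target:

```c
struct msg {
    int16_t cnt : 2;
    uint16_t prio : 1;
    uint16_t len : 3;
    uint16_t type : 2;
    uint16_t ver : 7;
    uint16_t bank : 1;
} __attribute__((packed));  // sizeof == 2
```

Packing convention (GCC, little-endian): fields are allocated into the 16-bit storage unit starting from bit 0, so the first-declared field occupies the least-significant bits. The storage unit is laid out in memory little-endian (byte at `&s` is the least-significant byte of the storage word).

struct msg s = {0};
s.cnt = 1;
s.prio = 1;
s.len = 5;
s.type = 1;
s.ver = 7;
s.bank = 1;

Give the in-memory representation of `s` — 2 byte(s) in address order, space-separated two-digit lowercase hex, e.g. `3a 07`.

cnt:2 = 1 → 0x1 << 0 → word 0x0001
prio:1 = 1 → 0x1 << 2 → word 0x0005
len:3 = 5 → 0x5 << 3 → word 0x002d
type:2 = 1 → 0x1 << 6 → word 0x006d
ver:7 = 7 → 0x7 << 8 → word 0x076d
bank:1 = 1 → 0x1 << 15 → word 0x876d
word = 0x876d → little-endian bytes:
  [0]=0x6d  [1]=0x87

6d 87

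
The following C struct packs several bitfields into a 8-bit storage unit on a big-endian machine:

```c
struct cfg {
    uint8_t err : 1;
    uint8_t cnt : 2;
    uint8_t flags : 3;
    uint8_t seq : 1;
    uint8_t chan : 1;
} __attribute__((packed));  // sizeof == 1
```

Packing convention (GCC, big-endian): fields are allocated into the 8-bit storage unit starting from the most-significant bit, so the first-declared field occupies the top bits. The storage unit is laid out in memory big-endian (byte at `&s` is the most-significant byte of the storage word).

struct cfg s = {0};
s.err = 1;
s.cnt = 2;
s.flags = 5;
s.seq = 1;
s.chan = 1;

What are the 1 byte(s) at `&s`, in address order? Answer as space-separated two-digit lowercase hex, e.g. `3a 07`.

d7

err:1 = 1 → 0x1 << 7 → word 0x80
cnt:2 = 2 → 0x2 << 5 → word 0xc0
flags:3 = 5 → 0x5 << 2 → word 0xd4
seq:1 = 1 → 0x1 << 1 → word 0xd6
chan:1 = 1 → 0x1 << 0 → word 0xd7
word = 0xd7 → big-endian bytes:
  [0]=0xd7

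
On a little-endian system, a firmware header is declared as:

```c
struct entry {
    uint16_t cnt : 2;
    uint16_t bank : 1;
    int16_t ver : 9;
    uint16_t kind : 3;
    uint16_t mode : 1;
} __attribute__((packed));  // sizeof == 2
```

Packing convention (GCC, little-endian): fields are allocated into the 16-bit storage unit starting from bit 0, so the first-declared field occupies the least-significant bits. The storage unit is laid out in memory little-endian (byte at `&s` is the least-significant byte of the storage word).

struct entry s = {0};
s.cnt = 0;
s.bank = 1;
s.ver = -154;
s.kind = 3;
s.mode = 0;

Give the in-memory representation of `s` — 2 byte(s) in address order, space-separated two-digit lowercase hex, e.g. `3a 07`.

cnt (2b) val=0 bits=0x0 at bit 0: 0x0000
bank (1b) val=1 bits=0x1 at bit 2: 0x0004
ver (9b) val=-154 bits=0x166 at bit 3: 0x0b34
kind (3b) val=3 bits=0x3 at bit 12: 0x3b34
mode (1b) val=0 bits=0x0 at bit 15: 0x3b34
word = 0x3b34 → little-endian bytes:
  [0]=0x34  [1]=0x3b

34 3b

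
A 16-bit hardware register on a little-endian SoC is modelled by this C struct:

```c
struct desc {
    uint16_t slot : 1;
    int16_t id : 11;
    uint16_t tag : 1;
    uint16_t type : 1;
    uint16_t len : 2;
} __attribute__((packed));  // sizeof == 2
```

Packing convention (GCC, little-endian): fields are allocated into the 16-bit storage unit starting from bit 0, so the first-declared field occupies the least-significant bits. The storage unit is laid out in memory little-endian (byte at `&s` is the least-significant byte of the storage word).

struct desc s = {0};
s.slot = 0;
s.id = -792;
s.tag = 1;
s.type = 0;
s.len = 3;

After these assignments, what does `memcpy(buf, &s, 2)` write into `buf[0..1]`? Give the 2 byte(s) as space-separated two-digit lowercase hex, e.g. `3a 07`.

d0 d9

slot:1 = 0 → 0x0 << 0 → word 0x0000
id:11 = -792 → 0x4e8 << 1 → word 0x09d0
tag:1 = 1 → 0x1 << 12 → word 0x19d0
type:1 = 0 → 0x0 << 13 → word 0x19d0
len:2 = 3 → 0x3 << 14 → word 0xd9d0
word = 0xd9d0 → little-endian bytes:
  [0]=0xd0  [1]=0xd9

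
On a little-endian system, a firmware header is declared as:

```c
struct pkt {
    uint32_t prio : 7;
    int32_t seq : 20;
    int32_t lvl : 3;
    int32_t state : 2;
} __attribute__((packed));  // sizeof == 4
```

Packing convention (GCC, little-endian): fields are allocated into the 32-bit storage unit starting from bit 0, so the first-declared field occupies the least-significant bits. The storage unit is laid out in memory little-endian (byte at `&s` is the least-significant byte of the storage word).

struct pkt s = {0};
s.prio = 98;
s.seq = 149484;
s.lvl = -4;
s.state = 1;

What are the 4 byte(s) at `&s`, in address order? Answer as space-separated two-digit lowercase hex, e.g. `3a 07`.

62 f6 23 61

[0+:7] prio=98 & 0x7f = 0x62; word=0x00000062
[7+:20] seq=149484 & 0xfffff = 0x247ec; word=0x0123f662
[27+:3] lvl=-4 & 0x7 = 0x4; word=0x2123f662
[30+:2] state=1 & 0x3 = 0x1; word=0x6123f662
word = 0x6123f662 → little-endian bytes:
  [0]=0x62  [1]=0xf6  [2]=0x23  [3]=0x61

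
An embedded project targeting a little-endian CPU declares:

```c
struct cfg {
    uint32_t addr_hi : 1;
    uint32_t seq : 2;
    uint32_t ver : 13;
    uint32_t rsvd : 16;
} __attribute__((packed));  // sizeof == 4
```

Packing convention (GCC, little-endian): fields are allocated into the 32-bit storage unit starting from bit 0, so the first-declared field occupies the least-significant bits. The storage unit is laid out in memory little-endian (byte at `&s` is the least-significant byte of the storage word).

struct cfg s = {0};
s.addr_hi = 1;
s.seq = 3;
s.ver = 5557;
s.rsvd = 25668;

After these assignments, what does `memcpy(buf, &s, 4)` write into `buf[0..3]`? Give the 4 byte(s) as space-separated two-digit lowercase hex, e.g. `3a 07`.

af ad 44 64

addr_hi:1 = 1 → 0x1 << 0 → word 0x00000001
seq:2 = 3 → 0x3 << 1 → word 0x00000007
ver:13 = 5557 → 0x15b5 << 3 → word 0x0000adaf
rsvd:16 = 25668 → 0x6444 << 16 → word 0x6444adaf
word = 0x6444adaf → little-endian bytes:
  [0]=0xaf  [1]=0xad  [2]=0x44  [3]=0x64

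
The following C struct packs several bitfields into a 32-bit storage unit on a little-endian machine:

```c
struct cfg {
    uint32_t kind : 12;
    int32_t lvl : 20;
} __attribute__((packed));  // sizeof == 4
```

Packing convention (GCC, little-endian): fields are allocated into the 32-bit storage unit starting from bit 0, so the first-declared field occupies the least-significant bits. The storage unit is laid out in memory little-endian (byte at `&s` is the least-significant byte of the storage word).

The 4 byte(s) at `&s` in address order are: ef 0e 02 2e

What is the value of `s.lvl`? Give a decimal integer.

188448

[0]=0xef [1]=0x0e [2]=0x02 [3]=0x2e (little-endian) → word 0x2e020eef
kind:12 @ bit 0 → (0x2e020eef>>0)&0xfff = 0xeef
lvl:20 @ bit 12 → (0x2e020eef>>12)&0xfffff = 0x2e020  ←
lvl signed 20b, MSB=0: value = 188448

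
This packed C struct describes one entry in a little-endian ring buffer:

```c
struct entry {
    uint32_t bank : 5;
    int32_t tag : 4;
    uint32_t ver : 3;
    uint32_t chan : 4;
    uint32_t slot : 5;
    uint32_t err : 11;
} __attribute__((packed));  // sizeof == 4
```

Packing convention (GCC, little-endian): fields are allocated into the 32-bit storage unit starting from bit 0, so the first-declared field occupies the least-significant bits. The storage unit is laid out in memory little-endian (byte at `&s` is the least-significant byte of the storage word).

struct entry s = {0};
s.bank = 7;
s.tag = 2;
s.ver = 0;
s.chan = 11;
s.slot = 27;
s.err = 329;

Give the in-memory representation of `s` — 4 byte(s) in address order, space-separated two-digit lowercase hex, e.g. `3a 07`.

bank:5 = 7 → 0x7 << 0 → word 0x00000007
tag:4 = 2 → 0x2 << 5 → word 0x00000047
ver:3 = 0 → 0x0 << 9 → word 0x00000047
chan:4 = 11 → 0xb << 12 → word 0x0000b047
slot:5 = 27 → 0x1b << 16 → word 0x001bb047
err:11 = 329 → 0x149 << 21 → word 0x293bb047
word = 0x293bb047 → little-endian bytes:
  [0]=0x47  [1]=0xb0  [2]=0x3b  [3]=0x29

47 b0 3b 29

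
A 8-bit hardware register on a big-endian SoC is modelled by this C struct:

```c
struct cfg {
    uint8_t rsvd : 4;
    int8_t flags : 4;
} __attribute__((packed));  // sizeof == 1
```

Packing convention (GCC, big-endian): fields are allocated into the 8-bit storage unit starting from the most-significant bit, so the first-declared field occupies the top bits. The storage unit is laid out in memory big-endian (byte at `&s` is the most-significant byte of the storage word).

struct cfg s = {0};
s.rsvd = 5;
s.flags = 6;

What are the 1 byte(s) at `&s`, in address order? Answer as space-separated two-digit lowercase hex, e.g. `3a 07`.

56

rsvd (4b) val=5 bits=0x5 at bit 4: 0x50
flags (4b) val=6 bits=0x6 at bit 0: 0x56
word = 0x56 → big-endian bytes:
  [0]=0x56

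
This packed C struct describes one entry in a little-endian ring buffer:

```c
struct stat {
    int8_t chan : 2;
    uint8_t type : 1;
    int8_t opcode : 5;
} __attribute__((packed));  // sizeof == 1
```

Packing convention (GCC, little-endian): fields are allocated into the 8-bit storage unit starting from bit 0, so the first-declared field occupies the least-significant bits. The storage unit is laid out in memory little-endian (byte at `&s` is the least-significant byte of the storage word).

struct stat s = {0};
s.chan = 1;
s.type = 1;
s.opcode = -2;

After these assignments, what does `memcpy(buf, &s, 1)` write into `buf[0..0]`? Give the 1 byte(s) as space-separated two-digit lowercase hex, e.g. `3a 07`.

[0+:2] chan=1 & 0x3 = 0x1; word=0x01
[2+:1] type=1 & 0x1 = 0x1; word=0x05
[3+:5] opcode=-2 & 0x1f = 0x1e; word=0xf5
word = 0xf5 → little-endian bytes:
  [0]=0xf5

f5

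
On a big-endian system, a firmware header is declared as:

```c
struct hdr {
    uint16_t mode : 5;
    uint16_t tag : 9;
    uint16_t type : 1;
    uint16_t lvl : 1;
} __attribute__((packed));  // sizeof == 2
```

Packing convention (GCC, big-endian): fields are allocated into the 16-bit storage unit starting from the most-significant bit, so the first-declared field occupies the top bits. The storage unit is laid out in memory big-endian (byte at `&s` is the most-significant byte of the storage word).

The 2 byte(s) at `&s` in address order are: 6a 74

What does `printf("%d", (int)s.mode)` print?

[0]=0x6a [1]=0x74 (big-endian) → word 0x6a74
mode:5 @ bit 11 → (0x6a74>>11)&0x1f = 0xd  ←
tag:9 @ bit 2 → (0x6a74>>2)&0x1ff = 0x9d
type:1 @ bit 1 → (0x6a74>>1)&0x1 = 0x0
lvl:1 @ bit 0 → (0x6a74>>0)&0x1 = 0x0

13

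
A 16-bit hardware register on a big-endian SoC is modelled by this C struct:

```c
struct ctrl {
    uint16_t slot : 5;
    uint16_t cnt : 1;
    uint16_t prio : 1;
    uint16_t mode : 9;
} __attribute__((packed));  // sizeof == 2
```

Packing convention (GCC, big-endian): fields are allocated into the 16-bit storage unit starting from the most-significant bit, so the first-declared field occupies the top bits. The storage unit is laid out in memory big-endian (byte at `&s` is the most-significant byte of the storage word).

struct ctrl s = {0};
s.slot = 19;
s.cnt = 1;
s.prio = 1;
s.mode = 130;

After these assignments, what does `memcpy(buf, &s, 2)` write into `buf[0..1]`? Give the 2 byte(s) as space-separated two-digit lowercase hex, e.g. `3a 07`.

9e 82

slot:5 = 19 → 0x13 << 11 → word 0x9800
cnt:1 = 1 → 0x1 << 10 → word 0x9c00
prio:1 = 1 → 0x1 << 9 → word 0x9e00
mode:9 = 130 → 0x82 << 0 → word 0x9e82
word = 0x9e82 → big-endian bytes:
  [0]=0x9e  [1]=0x82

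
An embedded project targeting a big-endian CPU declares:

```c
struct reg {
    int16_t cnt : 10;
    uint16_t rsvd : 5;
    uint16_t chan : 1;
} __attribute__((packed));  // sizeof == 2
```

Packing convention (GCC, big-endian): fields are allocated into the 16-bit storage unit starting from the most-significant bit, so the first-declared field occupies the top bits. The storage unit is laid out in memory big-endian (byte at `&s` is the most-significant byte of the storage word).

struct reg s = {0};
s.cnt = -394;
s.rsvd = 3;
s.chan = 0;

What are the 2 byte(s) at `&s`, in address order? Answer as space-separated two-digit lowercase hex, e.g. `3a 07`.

9d 86

[6+:10] cnt=-394 & 0x3ff = 0x276; word=0x9d80
[1+:5] rsvd=3 & 0x1f = 0x3; word=0x9d86
[0+:1] chan=0 & 0x1 = 0x0; word=0x9d86
word = 0x9d86 → big-endian bytes:
  [0]=0x9d  [1]=0x86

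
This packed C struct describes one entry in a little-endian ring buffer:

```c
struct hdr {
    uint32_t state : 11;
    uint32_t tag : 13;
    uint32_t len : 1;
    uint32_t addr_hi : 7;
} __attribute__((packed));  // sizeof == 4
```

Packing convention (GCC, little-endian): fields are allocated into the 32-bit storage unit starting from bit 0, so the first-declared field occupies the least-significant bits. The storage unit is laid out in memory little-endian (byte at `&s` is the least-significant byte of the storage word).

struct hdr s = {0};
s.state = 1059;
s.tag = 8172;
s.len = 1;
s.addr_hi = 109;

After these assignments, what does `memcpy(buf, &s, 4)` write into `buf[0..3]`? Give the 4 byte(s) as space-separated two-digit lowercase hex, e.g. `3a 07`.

23 64 ff db

state (11b) val=1059 bits=0x423 at bit 0: 0x00000423
tag (13b) val=8172 bits=0x1fec at bit 11: 0x00ff6423
len (1b) val=1 bits=0x1 at bit 24: 0x01ff6423
addr_hi (7b) val=109 bits=0x6d at bit 25: 0xdbff6423
word = 0xdbff6423 → little-endian bytes:
  [0]=0x23  [1]=0x64  [2]=0xff  [3]=0xdb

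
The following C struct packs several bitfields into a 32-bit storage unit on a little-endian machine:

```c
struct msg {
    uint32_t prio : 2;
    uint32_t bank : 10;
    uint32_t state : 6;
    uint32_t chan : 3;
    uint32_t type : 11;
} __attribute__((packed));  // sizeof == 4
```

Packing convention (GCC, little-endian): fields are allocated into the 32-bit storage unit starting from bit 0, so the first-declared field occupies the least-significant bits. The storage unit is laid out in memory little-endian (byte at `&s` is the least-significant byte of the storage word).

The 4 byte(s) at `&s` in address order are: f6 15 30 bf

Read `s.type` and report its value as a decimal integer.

1529

[0]=0xf6 [1]=0x15 [2]=0x30 [3]=0xbf (little-endian) → word 0xbf3015f6
prio:2 @ bit 0 → (0xbf3015f6>>0)&0x3 = 0x2
bank:10 @ bit 2 → (0xbf3015f6>>2)&0x3ff = 0x17d
state:6 @ bit 12 → (0xbf3015f6>>12)&0x3f = 0x1
chan:3 @ bit 18 → (0xbf3015f6>>18)&0x7 = 0x4
type:11 @ bit 21 → (0xbf3015f6>>21)&0x7ff = 0x5f9  ←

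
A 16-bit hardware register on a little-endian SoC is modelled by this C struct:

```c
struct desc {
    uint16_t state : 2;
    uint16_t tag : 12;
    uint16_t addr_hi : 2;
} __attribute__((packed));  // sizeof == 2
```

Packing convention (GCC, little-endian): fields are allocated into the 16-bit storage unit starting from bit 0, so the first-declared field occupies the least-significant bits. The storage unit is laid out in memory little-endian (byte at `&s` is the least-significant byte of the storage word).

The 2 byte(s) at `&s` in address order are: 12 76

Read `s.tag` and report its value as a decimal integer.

3460

[0]=0x12 [1]=0x76 (little-endian) → word 0x7612
state:2 @ bit 0 → (0x7612>>0)&0x3 = 0x2
tag:12 @ bit 2 → (0x7612>>2)&0xfff = 0xd84  ←
addr_hi:2 @ bit 14 → (0x7612>>14)&0x3 = 0x1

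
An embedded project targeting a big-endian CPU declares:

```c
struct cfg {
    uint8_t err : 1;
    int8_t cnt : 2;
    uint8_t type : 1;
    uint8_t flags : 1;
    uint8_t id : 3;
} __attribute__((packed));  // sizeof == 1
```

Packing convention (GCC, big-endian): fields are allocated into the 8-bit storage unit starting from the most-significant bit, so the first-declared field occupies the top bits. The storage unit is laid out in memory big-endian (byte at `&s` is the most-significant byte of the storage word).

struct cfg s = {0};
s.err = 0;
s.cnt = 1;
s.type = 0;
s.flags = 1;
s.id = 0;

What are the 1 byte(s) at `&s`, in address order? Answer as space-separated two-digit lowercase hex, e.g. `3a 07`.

28

err (1b) val=0 bits=0x0 at bit 7: 0x00
cnt (2b) val=1 bits=0x1 at bit 5: 0x20
type (1b) val=0 bits=0x0 at bit 4: 0x20
flags (1b) val=1 bits=0x1 at bit 3: 0x28
id (3b) val=0 bits=0x0 at bit 0: 0x28
word = 0x28 → big-endian bytes:
  [0]=0x28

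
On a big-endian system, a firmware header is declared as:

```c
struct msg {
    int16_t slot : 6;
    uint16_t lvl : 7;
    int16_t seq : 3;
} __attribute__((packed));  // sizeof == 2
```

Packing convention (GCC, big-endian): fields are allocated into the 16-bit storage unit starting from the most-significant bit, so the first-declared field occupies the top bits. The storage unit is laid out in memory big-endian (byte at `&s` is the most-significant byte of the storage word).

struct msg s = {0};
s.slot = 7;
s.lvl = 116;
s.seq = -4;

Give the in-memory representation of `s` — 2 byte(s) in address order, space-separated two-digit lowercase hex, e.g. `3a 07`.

1f a4

slot:6 = 7 → 0x7 << 10 → word 0x1c00
lvl:7 = 116 → 0x74 << 3 → word 0x1fa0
seq:3 = -4 → 0x4 << 0 → word 0x1fa4
word = 0x1fa4 → big-endian bytes:
  [0]=0x1f  [1]=0xa4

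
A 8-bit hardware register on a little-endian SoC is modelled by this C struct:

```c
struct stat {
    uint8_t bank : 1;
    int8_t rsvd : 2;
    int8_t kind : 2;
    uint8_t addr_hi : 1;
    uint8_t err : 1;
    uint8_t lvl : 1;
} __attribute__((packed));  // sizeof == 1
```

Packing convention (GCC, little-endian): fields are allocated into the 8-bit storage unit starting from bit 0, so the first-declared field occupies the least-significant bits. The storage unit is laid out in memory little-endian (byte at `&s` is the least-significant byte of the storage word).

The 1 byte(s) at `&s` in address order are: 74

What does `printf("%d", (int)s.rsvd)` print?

[0]=0x74 (little-endian) → word 0x74
bank:1 @ bit 0 → (0x74>>0)&0x1 = 0x0
rsvd:2 @ bit 1 → (0x74>>1)&0x3 = 0x2  ←
kind:2 @ bit 3 → (0x74>>3)&0x3 = 0x2
addr_hi:1 @ bit 5 → (0x74>>5)&0x1 = 0x1
err:1 @ bit 6 → (0x74>>6)&0x1 = 0x1
lvl:1 @ bit 7 → (0x74>>7)&0x1 = 0x0
rsvd signed 2b, MSB=1: 2 - 4 = -2

-2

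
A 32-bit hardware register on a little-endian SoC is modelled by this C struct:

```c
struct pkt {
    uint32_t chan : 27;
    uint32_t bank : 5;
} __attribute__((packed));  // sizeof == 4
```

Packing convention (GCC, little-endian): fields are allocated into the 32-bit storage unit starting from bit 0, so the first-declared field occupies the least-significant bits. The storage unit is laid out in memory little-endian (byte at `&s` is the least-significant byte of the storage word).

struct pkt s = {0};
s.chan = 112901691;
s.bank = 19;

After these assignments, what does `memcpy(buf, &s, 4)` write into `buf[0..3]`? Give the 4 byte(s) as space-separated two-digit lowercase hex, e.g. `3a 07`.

[0+:27] chan=112901691 & 0x7ffffff = 0x6babe3b; word=0x06babe3b
[27+:5] bank=19 & 0x1f = 0x13; word=0x9ebabe3b
word = 0x9ebabe3b → little-endian bytes:
  [0]=0x3b  [1]=0xbe  [2]=0xba  [3]=0x9e

3b be ba 9e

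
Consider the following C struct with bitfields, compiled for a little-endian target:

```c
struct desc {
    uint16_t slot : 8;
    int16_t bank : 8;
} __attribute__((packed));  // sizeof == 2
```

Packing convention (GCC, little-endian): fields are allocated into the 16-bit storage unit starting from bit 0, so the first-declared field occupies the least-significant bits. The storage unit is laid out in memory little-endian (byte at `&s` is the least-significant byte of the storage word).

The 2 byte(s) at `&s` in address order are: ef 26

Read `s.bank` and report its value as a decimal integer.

[0]=0xef [1]=0x26 (little-endian) → word 0x26ef
slot [0+:8] = (word>>0) & 0xff = 239
bank [8+:8] = (word>>8) & 0xff = 38  ←
bank signed 8b, MSB=0: value = 38

38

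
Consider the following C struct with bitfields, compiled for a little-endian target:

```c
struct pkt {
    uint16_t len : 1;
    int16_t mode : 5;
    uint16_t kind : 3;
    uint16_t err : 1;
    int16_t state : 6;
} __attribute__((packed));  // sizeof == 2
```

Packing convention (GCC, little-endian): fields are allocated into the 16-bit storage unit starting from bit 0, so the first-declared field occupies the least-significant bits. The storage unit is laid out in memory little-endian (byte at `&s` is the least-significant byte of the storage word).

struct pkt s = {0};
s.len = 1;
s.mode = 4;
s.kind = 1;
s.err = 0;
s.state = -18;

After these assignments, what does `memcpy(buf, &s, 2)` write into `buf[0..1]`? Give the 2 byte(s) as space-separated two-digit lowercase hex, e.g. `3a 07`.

len (1b) val=1 bits=0x1 at bit 0: 0x0001
mode (5b) val=4 bits=0x4 at bit 1: 0x0009
kind (3b) val=1 bits=0x1 at bit 6: 0x0049
err (1b) val=0 bits=0x0 at bit 9: 0x0049
state (6b) val=-18 bits=0x2e at bit 10: 0xb849
word = 0xb849 → little-endian bytes:
  [0]=0x49  [1]=0xb8

49 b8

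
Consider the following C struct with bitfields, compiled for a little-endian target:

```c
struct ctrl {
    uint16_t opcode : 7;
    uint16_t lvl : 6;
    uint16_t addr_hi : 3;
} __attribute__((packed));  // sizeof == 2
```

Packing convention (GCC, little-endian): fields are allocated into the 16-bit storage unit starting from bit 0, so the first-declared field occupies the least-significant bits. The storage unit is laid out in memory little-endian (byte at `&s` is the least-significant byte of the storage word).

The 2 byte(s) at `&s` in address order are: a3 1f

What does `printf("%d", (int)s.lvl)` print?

[0]=0xa3 [1]=0x1f (little-endian) → word 0x1fa3
opcode:7 @ bit 0 → (0x1fa3>>0)&0x7f = 0x23
lvl:6 @ bit 7 → (0x1fa3>>7)&0x3f = 0x3f  ←
addr_hi:3 @ bit 13 → (0x1fa3>>13)&0x7 = 0x0

63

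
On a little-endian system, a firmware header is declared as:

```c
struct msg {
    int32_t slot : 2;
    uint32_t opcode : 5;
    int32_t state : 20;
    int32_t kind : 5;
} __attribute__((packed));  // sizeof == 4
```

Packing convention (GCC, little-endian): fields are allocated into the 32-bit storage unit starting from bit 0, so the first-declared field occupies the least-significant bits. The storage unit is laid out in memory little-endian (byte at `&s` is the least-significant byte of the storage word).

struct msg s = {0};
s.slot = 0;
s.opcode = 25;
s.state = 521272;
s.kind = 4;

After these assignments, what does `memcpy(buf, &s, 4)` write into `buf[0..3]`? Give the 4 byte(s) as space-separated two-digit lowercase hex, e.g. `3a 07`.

[0+:2] slot=0 & 0x3 = 0x0; word=0x00000000
[2+:5] opcode=25 & 0x1f = 0x19; word=0x00000064
[7+:20] state=521272 & 0xfffff = 0x7f438; word=0x03fa1c64
[27+:5] kind=4 & 0x1f = 0x4; word=0x23fa1c64
word = 0x23fa1c64 → little-endian bytes:
  [0]=0x64  [1]=0x1c  [2]=0xfa  [3]=0x23

64 1c fa 23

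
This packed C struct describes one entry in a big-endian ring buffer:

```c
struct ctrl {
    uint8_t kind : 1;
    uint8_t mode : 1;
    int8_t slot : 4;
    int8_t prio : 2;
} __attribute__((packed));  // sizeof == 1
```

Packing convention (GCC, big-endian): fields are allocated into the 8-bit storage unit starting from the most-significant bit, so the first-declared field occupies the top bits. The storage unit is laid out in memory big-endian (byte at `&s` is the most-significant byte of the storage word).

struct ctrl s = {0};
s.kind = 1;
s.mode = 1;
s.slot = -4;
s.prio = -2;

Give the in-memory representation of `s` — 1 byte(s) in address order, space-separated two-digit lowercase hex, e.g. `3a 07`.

f2

kind:1 = 1 → 0x1 << 7 → word 0x80
mode:1 = 1 → 0x1 << 6 → word 0xc0
slot:4 = -4 → 0xc << 2 → word 0xf0
prio:2 = -2 → 0x2 << 0 → word 0xf2
word = 0xf2 → big-endian bytes:
  [0]=0xf2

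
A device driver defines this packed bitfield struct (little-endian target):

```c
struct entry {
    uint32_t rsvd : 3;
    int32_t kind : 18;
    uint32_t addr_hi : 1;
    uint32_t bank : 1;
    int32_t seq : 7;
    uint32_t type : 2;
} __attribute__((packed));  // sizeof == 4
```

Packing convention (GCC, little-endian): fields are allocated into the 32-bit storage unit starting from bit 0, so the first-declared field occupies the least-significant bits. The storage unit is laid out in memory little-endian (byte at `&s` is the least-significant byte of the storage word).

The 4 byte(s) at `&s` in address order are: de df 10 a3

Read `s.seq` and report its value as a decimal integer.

[0]=0xde [1]=0xdf [2]=0x10 [3]=0xa3 (little-endian) → word 0xa310dfde
rsvd [0+:3] = (word>>0) & 0x7 = 6
kind [3+:18] = (word>>3) & 0x3ffff = 138235
addr_hi [21+:1] = (word>>21) & 0x1 = 0
bank [22+:1] = (word>>22) & 0x1 = 0
seq [23+:7] = (word>>23) & 0x7f = 70  ←
type [30+:2] = (word>>30) & 0x3 = 2
seq signed 7b, MSB=1: 70 - 128 = -58

-58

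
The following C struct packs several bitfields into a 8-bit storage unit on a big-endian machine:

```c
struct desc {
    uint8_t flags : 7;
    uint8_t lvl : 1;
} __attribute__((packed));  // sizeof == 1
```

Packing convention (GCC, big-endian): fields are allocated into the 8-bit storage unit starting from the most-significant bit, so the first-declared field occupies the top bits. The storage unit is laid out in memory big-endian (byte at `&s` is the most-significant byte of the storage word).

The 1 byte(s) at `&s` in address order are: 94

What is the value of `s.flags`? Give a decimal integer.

[0]=0x94 (big-endian) → word 0x94
flags [1+:7] = (word>>1) & 0x7f = 74  ←
lvl [0+:1] = (word>>0) & 0x1 = 0

74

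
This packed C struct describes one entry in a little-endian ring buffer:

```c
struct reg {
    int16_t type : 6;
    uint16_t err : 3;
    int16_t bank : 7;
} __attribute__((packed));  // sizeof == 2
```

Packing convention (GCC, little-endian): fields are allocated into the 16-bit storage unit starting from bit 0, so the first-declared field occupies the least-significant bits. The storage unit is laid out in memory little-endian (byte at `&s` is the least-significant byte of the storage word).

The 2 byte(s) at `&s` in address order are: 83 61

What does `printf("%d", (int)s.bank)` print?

48

[0]=0x83 [1]=0x61 (little-endian) → word 0x6183
type [0+:6] = (word>>0) & 0x3f = 3
err [6+:3] = (word>>6) & 0x7 = 6
bank [9+:7] = (word>>9) & 0x7f = 48  ←
bank signed 7b, MSB=0: value = 48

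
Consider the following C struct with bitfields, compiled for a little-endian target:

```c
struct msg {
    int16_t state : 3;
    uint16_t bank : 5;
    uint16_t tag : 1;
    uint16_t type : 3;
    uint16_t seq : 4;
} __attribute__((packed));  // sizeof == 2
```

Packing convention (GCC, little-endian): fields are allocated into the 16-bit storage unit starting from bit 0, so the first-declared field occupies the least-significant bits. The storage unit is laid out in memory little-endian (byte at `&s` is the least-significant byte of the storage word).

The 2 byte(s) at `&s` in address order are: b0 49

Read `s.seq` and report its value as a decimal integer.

[0]=0xb0 [1]=0x49 (little-endian) → word 0x49b0
state [0+:3] = (word>>0) & 0x7 = 0
bank [3+:5] = (word>>3) & 0x1f = 22
tag [8+:1] = (word>>8) & 0x1 = 1
type [9+:3] = (word>>9) & 0x7 = 4
seq [12+:4] = (word>>12) & 0xf = 4  ←

4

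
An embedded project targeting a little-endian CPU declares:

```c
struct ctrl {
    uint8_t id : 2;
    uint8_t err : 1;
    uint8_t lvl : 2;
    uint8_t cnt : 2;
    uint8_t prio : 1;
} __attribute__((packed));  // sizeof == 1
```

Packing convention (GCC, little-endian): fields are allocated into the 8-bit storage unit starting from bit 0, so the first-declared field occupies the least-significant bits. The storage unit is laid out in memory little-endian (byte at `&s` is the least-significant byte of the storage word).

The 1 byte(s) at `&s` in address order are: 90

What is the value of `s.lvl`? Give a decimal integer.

[0]=0x90 (little-endian) → word 0x90
id [0+:2] = (word>>0) & 0x3 = 0
err [2+:1] = (word>>2) & 0x1 = 0
lvl [3+:2] = (word>>3) & 0x3 = 2  ←
cnt [5+:2] = (word>>5) & 0x3 = 0
prio [7+:1] = (word>>7) & 0x1 = 1

2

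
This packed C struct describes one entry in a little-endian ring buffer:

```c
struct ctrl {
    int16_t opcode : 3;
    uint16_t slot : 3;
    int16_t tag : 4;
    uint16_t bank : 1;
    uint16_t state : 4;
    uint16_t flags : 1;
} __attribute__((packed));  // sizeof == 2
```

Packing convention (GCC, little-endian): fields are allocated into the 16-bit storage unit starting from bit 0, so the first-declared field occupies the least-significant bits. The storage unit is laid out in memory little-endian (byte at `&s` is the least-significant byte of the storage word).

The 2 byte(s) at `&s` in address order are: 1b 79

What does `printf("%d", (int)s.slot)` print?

[0]=0x1b [1]=0x79 (little-endian) → word 0x791b
opcode:3 @ bit 0 → (0x791b>>0)&0x7 = 0x3
slot:3 @ bit 3 → (0x791b>>3)&0x7 = 0x3  ←
tag:4 @ bit 6 → (0x791b>>6)&0xf = 0x4
bank:1 @ bit 10 → (0x791b>>10)&0x1 = 0x0
state:4 @ bit 11 → (0x791b>>11)&0xf = 0xf
flags:1 @ bit 15 → (0x791b>>15)&0x1 = 0x0

3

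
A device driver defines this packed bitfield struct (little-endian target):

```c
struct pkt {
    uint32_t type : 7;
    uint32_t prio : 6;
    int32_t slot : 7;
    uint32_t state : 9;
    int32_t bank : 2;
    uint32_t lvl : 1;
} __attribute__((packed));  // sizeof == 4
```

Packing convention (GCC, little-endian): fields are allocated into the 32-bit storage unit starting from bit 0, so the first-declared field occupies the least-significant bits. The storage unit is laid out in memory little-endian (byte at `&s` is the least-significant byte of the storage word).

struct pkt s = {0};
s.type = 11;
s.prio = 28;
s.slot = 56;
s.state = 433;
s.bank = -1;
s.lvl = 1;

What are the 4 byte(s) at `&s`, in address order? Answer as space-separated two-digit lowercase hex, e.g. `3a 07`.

type (7b) val=11 bits=0xb at bit 0: 0x0000000b
prio (6b) val=28 bits=0x1c at bit 7: 0x00000e0b
slot (7b) val=56 bits=0x38 at bit 13: 0x00070e0b
state (9b) val=433 bits=0x1b1 at bit 20: 0x1b170e0b
bank (2b) val=-1 bits=0x3 at bit 29: 0x7b170e0b
lvl (1b) val=1 bits=0x1 at bit 31: 0xfb170e0b
word = 0xfb170e0b → little-endian bytes:
  [0]=0x0b  [1]=0x0e  [2]=0x17  [3]=0xfb

0b 0e 17 fb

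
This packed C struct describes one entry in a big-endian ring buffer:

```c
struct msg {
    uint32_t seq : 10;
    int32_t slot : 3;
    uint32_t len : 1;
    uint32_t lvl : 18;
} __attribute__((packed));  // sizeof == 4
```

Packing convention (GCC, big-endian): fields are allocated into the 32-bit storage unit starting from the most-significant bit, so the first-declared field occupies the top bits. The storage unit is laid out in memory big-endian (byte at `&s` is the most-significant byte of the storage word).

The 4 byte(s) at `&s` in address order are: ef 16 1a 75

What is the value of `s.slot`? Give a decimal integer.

2

[0]=0xef [1]=0x16 [2]=0x1a [3]=0x75 (big-endian) → word 0xef161a75
seq:10 @ bit 22 → (0xef161a75>>22)&0x3ff = 0x3bc
slot:3 @ bit 19 → (0xef161a75>>19)&0x7 = 0x2  ←
len:1 @ bit 18 → (0xef161a75>>18)&0x1 = 0x1
lvl:18 @ bit 0 → (0xef161a75>>0)&0x3ffff = 0x21a75
slot signed 3b, MSB=0: value = 2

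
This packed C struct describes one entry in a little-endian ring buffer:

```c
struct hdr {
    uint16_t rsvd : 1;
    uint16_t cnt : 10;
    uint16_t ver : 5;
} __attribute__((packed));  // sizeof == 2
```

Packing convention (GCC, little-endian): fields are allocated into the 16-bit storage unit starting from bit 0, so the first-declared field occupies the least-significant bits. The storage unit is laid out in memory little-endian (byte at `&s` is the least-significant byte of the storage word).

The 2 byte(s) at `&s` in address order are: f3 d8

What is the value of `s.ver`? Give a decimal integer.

27

[0]=0xf3 [1]=0xd8 (little-endian) → word 0xd8f3
rsvd [0+:1] = (word>>0) & 0x1 = 1
cnt [1+:10] = (word>>1) & 0x3ff = 121
ver [11+:5] = (word>>11) & 0x1f = 27  ←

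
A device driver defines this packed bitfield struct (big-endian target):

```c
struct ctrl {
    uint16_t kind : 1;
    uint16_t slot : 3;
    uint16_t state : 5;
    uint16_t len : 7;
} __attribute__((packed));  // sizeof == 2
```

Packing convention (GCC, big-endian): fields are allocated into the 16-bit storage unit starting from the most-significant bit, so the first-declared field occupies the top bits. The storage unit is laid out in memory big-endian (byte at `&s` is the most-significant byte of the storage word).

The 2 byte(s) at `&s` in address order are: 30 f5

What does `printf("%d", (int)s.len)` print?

[0]=0x30 [1]=0xf5 (big-endian) → word 0x30f5
kind [15+:1] = (word>>15) & 0x1 = 0
slot [12+:3] = (word>>12) & 0x7 = 3
state [7+:5] = (word>>7) & 0x1f = 1
len [0+:7] = (word>>0) & 0x7f = 117  ←

117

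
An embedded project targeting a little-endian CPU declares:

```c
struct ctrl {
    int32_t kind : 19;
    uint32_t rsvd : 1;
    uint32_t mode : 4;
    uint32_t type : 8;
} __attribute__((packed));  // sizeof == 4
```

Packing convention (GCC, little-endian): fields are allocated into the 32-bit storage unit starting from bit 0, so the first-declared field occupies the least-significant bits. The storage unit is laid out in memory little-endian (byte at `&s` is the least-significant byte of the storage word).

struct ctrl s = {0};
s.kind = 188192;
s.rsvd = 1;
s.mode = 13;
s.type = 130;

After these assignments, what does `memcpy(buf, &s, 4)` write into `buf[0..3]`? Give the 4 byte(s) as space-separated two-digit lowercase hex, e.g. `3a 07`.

kind:19 = 188192 → 0x2df20 << 0 → word 0x0002df20
rsvd:1 = 1 → 0x1 << 19 → word 0x000adf20
mode:4 = 13 → 0xd << 20 → word 0x00dadf20
type:8 = 130 → 0x82 << 24 → word 0x82dadf20
word = 0x82dadf20 → little-endian bytes:
  [0]=0x20  [1]=0xdf  [2]=0xda  [3]=0x82

20 df da 82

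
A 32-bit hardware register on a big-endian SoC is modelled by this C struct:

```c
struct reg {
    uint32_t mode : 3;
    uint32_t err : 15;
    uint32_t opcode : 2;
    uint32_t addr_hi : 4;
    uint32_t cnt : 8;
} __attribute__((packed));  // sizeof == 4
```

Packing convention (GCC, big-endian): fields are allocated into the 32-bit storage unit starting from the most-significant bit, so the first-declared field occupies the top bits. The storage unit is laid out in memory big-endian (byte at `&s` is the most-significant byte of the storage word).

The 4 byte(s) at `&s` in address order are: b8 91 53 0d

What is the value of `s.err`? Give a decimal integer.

25157

[0]=0xb8 [1]=0x91 [2]=0x53 [3]=0x0d (big-endian) → word 0xb891530d
mode:3 @ bit 29 → (0xb891530d>>29)&0x7 = 0x5
err:15 @ bit 14 → (0xb891530d>>14)&0x7fff = 0x6245  ←
opcode:2 @ bit 12 → (0xb891530d>>12)&0x3 = 0x1
addr_hi:4 @ bit 8 → (0xb891530d>>8)&0xf = 0x3
cnt:8 @ bit 0 → (0xb891530d>>0)&0xff = 0xd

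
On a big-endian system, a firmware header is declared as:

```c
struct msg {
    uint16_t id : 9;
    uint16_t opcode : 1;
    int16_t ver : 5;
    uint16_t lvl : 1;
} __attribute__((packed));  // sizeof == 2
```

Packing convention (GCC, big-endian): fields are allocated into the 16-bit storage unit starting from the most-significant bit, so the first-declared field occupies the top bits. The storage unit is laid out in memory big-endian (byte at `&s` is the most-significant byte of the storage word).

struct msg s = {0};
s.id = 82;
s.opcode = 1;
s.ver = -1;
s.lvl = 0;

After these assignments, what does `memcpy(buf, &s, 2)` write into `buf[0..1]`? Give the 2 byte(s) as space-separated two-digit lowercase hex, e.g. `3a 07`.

29 7e

id (9b) val=82 bits=0x52 at bit 7: 0x2900
opcode (1b) val=1 bits=0x1 at bit 6: 0x2940
ver (5b) val=-1 bits=0x1f at bit 1: 0x297e
lvl (1b) val=0 bits=0x0 at bit 0: 0x297e
word = 0x297e → big-endian bytes:
  [0]=0x29  [1]=0x7e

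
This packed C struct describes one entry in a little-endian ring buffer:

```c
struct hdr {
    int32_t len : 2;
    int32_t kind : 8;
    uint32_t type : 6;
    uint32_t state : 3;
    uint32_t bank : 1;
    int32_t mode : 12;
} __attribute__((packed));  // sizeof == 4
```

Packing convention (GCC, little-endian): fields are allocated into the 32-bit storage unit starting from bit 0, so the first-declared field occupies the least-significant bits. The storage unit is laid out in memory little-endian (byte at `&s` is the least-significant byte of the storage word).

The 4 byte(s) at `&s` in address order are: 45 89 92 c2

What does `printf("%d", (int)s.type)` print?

34

[0]=0x45 [1]=0x89 [2]=0x92 [3]=0xc2 (little-endian) → word 0xc2928945
len:2 @ bit 0 → (0xc2928945>>0)&0x3 = 0x1
kind:8 @ bit 2 → (0xc2928945>>2)&0xff = 0x51
type:6 @ bit 10 → (0xc2928945>>10)&0x3f = 0x22  ←
state:3 @ bit 16 → (0xc2928945>>16)&0x7 = 0x2
bank:1 @ bit 19 → (0xc2928945>>19)&0x1 = 0x0
mode:12 @ bit 20 → (0xc2928945>>20)&0xfff = 0xc29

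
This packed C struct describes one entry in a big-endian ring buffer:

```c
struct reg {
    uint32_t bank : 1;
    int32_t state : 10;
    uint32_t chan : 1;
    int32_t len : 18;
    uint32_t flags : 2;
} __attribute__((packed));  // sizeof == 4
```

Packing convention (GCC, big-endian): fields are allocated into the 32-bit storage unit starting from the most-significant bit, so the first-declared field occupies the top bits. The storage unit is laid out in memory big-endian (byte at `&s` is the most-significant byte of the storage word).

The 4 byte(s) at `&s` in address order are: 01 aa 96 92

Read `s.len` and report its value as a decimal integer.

[0]=0x01 [1]=0xaa [2]=0x96 [3]=0x92 (big-endian) → word 0x01aa9692
bank:1 @ bit 31 → (0x01aa9692>>31)&0x1 = 0x0
state:10 @ bit 21 → (0x01aa9692>>21)&0x3ff = 0xd
chan:1 @ bit 20 → (0x01aa9692>>20)&0x1 = 0x0
len:18 @ bit 2 → (0x01aa9692>>2)&0x3ffff = 0x2a5a4  ←
flags:2 @ bit 0 → (0x01aa9692>>0)&0x3 = 0x2
len signed 18b, MSB=1: 173476 - 262144 = -88668

-88668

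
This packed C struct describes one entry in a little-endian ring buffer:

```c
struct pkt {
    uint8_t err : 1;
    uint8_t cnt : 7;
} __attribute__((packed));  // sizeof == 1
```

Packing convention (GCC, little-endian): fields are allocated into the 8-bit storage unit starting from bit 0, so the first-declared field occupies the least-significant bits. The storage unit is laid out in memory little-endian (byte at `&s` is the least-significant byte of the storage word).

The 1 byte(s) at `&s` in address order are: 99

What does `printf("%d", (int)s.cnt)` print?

[0]=0x99 (little-endian) → word 0x99
err [0+:1] = (word>>0) & 0x1 = 1
cnt [1+:7] = (word>>1) & 0x7f = 76  ←

76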